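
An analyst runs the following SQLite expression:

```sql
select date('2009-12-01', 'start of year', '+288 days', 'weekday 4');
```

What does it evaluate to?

`start of year` rewinds 2009-12-01 to 2009-01-01.
Applying '+288 days' to 2009-01-01: counting 288 days forward gives 2009-10-16.
`weekday 4` advances to the next Thursday; 2009-10-16 is a Friday, so it moves forward to 2009-10-22.

2009-10-22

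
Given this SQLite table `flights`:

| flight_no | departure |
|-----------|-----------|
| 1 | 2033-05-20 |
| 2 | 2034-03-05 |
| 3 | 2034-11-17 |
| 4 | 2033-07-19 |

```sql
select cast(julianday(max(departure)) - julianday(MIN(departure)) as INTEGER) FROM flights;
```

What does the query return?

MIN = 2033-05-20, MAX = 2034-11-17.
11 days remain in May 2033 after the 20th (31 − 20).
Full months from June 2033 through October 2034 contribute their day counts.
Then 17 days into November 2034.
Total: 11 + 30 + 31 + 31 + 30 + 31 + 30 + 31 + 31 + 28 + 31 + 30 + 31 + 30 + 31 + 31 + 30 + 31 + 17 = 546.

546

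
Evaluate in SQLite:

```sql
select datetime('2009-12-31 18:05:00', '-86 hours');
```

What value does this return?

2009-12-28 04:05:00

-86 hours from 2009-12-31 18:05:00 is 2009-12-28 04:05:00 (crosses midnight).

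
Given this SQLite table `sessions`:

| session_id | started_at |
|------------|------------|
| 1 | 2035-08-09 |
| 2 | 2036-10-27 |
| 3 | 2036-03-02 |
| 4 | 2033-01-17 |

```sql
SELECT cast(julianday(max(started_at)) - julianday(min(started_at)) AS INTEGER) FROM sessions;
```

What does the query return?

1379

MIN = 2033-01-17, MAX = 2036-10-27.
14 days remain in January 2033 after the 17th (31 − 17).
Full months from February 2033 through September 2036 contribute their day counts.
Then 27 days into October 2036.
Total: 14 + 28 + 31 + 30 + 31 + 30 + 31 + 31 + 30 + 31 + 30 + 31 + 31 + 28 + 31 + 30 + 31 + 30 + 31 + 31 + 30 + 31 + 30 + 31 + 31 + 28 + 31 + 30 + 31 + 30 + 31 + 31 + 30 + 31 + 30 + 31 + 31 + 29 + 31 + 30 + 31 + 30 + 31 + 31 + 30 + 27 = 1379.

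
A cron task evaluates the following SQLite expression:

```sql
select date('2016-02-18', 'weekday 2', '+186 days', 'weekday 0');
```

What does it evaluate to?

2016-08-28

`weekday 2` advances to the next Tuesday; 2016-02-18 is a Thursday, so it moves forward to 2016-02-23.
Applying '+186 days' to 2016-02-23: counting 186 days forward gives 2016-08-27.
`weekday 0` advances to the next Sunday; 2016-08-27 is a Saturday, so it moves forward to 2016-08-28.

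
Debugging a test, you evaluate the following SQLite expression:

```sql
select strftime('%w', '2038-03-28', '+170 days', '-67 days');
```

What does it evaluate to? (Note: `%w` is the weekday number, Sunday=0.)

First apply '+170 days', '-67 days': 2038-03-28 → 2038-07-09.
2038-07-09 is a Friday; with Sunday=0 that is 5.

5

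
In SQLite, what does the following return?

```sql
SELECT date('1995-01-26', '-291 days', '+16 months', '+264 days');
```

Applying '-291 days' to 1995-01-26: counting 291 days back gives 1994-04-10.
Adding +16 months to 1994-04-10 gives 1995-08-10.
Applying '+264 days' to 1995-08-10: counting 264 days forward gives 1996-04-30.

1996-04-30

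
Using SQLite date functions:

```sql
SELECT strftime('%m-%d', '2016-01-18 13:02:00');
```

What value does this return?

`%m-%d` extracts the month-day: 01-18.

01-18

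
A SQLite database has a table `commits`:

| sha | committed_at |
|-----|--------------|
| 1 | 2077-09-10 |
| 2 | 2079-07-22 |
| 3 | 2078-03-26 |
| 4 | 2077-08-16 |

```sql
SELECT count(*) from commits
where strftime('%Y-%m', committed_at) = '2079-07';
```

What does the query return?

1

Rows with year-month 2079-07: 2079-07-22 → 1.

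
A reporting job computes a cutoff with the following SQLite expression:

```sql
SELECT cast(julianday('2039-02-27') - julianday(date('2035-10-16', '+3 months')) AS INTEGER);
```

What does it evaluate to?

1138

Adding +3 months to 2035-10-16 gives 2036-01-16.
15 days remain in January 2036 after the 16th (31 − 16).
Full months from February 2036 through January 2039 contribute their day counts.
Then 27 days into February 2039.
Total: 15 + 29 + 31 + 30 + 31 + 30 + 31 + 31 + 30 + 31 + 30 + 31 + 31 + 28 + 31 + 30 + 31 + 30 + 31 + 31 + 30 + 31 + 30 + 31 + 31 + 28 + 31 + 30 + 31 + 30 + 31 + 31 + 30 + 31 + 30 + 31 + 31 + 27 = 1138.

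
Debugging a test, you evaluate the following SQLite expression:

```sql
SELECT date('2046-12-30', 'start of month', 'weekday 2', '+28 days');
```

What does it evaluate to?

2047-01-01

`start of month` rewinds 2046-12-30 to 2046-12-01.
`weekday 2` advances to the next Tuesday; 2046-12-01 is a Saturday, so it moves forward to 2046-12-04.
December 2046 has 31 days; 27 remain after the 4th, so 28 days reach 2047-01-01.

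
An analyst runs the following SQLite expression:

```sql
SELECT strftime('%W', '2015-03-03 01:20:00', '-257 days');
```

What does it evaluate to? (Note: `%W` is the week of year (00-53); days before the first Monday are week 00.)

24

First apply '-257 days': 2015-03-03 01:20:00 → 2014-06-19 01:20:00.
2014-06-19 is a Thursday. SQLite's %W counts Mondays since the year started; the result is 24.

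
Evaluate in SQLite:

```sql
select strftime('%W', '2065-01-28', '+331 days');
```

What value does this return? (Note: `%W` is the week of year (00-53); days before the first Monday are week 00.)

51

First apply '+331 days': 2065-01-28 → 2065-12-25.
2065-12-25 is a Friday. SQLite's %W counts Mondays since the year started; the result is 51.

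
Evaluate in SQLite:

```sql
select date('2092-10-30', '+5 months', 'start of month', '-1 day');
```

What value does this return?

Adding +5 months to 2092-10-30 gives 2093-03-30.
`start of month` rewinds 2093-03-30 to 2093-03-01.
Going back 1 day from 2093-03-01 reaches 2093-02-28 (last day of February, 28 days).

2093-02-28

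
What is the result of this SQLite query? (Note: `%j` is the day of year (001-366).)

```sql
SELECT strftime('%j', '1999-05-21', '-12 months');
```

First apply '-12 months': 1999-05-21 → 1998-05-21.
Day-of-year for 1998-05-21: days since 1998-01-01 inclusive = 141, zero-padded to 141.

141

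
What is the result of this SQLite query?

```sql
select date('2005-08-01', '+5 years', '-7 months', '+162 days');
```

2010-06-12

Adding +5 years to 2005-08-01 gives 2010-08-01.
Adding -7 months to 2010-08-01 gives 2010-01-01.
Applying '+162 days' to 2010-01-01: counting 162 days forward gives 2010-06-12.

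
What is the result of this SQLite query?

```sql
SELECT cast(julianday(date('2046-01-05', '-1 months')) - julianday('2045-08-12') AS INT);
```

115

Adding -1 month to 2046-01-05 gives 2045-12-05.
19 days remain in August 2045 after the 12th (31 − 12).
September 2045: 30 days.
October 2045: 31 days.
November 2045: 30 days.
Then 5 days into December 2045.
Total: 19 + 30 + 31 + 30 + 5 = 115.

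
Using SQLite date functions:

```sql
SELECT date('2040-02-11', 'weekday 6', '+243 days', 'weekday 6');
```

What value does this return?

2040-10-13

`weekday 6` advances to the next Saturday; 2040-02-11 is already a Saturday, so it stays at 2040-02-11.
Applying '+243 days' to 2040-02-11: counting 243 days forward gives 2040-10-11.
`weekday 6` advances to the next Saturday; 2040-10-11 is a Thursday, so it moves forward to 2040-10-13.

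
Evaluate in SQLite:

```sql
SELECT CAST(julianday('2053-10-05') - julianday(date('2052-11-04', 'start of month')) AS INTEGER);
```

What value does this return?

338

`start of month` rewinds 2052-11-04 to 2052-11-01.
29 days remain in November 2052 after the 1st (30 − 1).
Full months from December 2052 through September 2053 contribute their day counts.
Then 5 days into October 2053.
Total: 29 + 31 + 31 + 28 + 31 + 30 + 31 + 30 + 31 + 31 + 30 + 5 = 338.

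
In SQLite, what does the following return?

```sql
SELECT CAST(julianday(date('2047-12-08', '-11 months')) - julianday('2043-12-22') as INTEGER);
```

Adding -11 months to 2047-12-08 gives 2047-01-08.
9 days remain in December 2043 after the 22nd (31 − 22).
Full months from January 2044 through December 2046 contribute their day counts.
Then 8 days into January 2047.
Total: 9 + 31 + 29 + 31 + 30 + 31 + 30 + 31 + 31 + 30 + 31 + 30 + 31 + 31 + 28 + 31 + 30 + 31 + 30 + 31 + 31 + 30 + 31 + 30 + 31 + 31 + 28 + 31 + 30 + 31 + 30 + 31 + 31 + 30 + 31 + 30 + 31 + 8 = 1113.

1113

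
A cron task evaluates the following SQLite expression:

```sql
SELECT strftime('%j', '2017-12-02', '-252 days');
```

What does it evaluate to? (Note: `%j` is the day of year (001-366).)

084

First apply '-252 days': 2017-12-02 → 2017-03-25.
Day-of-year for 2017-03-25: days since 2017-01-01 inclusive = 84, zero-padded to 084.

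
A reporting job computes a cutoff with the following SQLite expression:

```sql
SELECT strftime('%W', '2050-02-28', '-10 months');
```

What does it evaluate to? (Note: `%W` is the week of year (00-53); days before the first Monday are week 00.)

17

First apply '-10 months': 2050-02-28 → 2049-04-28.
2049-04-28 is a Wednesday. SQLite's %W counts Mondays since the year started; the result is 17.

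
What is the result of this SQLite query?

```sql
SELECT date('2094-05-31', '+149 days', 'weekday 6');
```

Applying '+149 days' to 2094-05-31: counting 149 days forward gives 2094-10-27.
`weekday 6` advances to the next Saturday; 2094-10-27 is a Wednesday, so it moves forward to 2094-10-30.

2094-10-30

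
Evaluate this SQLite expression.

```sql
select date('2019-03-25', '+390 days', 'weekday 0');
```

2020-04-19

Applying '+390 days' to 2019-03-25: counting 390 days forward gives 2020-04-18.
`weekday 0` advances to the next Sunday; 2020-04-18 is a Saturday, so it moves forward to 2020-04-19.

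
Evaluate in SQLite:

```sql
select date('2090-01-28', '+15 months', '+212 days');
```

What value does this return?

2091-11-26

Adding +15 months to 2090-01-28 gives 2091-04-28.
Applying '+212 days' to 2091-04-28: counting 212 days forward gives 2091-11-26.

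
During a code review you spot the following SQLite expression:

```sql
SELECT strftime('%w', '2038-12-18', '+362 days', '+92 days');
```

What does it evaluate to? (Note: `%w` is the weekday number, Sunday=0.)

5

First apply '+362 days', '+92 days': 2038-12-18 → 2040-03-16.
2040-03-16 is a Friday; with Sunday=0 that is 5.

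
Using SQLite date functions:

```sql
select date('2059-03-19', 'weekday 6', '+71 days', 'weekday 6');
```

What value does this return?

`weekday 6` advances to the next Saturday; 2059-03-19 is a Wednesday, so it moves forward to 2059-03-22.
Applying '+71 days' to 2059-03-22: counting 71 days forward gives 2059-06-01.
`weekday 6` advances to the next Saturday; 2059-06-01 is a Sunday, so it moves forward to 2059-06-07.

2059-06-07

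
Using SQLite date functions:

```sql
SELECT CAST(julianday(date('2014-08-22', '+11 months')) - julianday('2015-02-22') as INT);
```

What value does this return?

150

Adding +11 months to 2014-08-22 gives 2015-07-22.
6 days remain in February 2015 after the 22nd (28 − 22).
March 2015: 31 days.
April 2015: 30 days.
May 2015: 31 days.
June 2015: 30 days.
Then 22 days into July 2015.
Total: 6 + 31 + 30 + 31 + 30 + 22 = 150.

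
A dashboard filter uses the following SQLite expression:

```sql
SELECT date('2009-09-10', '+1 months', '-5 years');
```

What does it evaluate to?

2004-10-10

Adding +1 month to 2009-09-10 gives 2009-10-10.
Adding -5 years to 2009-10-10 gives 2004-10-10.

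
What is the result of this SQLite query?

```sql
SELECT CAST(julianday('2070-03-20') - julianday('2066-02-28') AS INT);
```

1481

0 days remain in February 2066 after the 28th (28 − 28).
Full months from March 2066 through February 2070 contribute their day counts.
Then 20 days into March 2070.
Total: 0 + 31 + 30 + 31 + 30 + 31 + 31 + 30 + 31 + 30 + 31 + 31 + 28 + 31 + 30 + 31 + 30 + 31 + 31 + 30 + 31 + 30 + 31 + 31 + 29 + 31 + 30 + 31 + 30 + 31 + 31 + 30 + 31 + 30 + 31 + 31 + 28 + 31 + 30 + 31 + 30 + 31 + 31 + 30 + 31 + 30 + 31 + 31 + 28 + 20 = 1481.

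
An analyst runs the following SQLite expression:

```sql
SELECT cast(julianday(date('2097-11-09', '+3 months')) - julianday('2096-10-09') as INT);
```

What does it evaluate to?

488

Adding +3 months to 2097-11-09 gives 2098-02-09.
22 days remain in October 2096 after the 9th (31 − 9).
Full months from November 2096 through January 2098 contribute their day counts.
Then 9 days into February 2098.
Total: 22 + 30 + 31 + 31 + 28 + 31 + 30 + 31 + 30 + 31 + 31 + 30 + 31 + 30 + 31 + 31 + 9 = 488.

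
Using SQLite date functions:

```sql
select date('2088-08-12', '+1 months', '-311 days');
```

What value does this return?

2087-11-06

Adding +1 month to 2088-08-12 gives 2088-09-12.
Applying '-311 days' to 2088-09-12: counting 311 days back gives 2087-11-06.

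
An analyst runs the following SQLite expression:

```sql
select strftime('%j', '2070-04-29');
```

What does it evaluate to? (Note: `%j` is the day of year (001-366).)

119

Day-of-year for 2070-04-29: days since 2070-01-01 inclusive = 119, zero-padded to 119.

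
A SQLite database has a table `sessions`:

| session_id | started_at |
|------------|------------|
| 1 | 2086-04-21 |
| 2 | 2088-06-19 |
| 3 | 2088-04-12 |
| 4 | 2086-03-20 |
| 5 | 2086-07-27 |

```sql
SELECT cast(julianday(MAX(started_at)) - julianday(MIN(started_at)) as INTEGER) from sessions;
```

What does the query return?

MIN = 2086-03-20, MAX = 2088-06-19.
11 days remain in March 2086 after the 20th (31 − 20).
Full months from April 2086 through May 2088 contribute their day counts.
Then 19 days into June 2088.
Total: 11 + 30 + 31 + 30 + 31 + 31 + 30 + 31 + 30 + 31 + 31 + 28 + 31 + 30 + 31 + 30 + 31 + 31 + 30 + 31 + 30 + 31 + 31 + 29 + 31 + 30 + 31 + 19 = 822.

822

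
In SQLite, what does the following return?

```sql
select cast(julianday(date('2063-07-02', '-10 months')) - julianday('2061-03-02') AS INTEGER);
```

549

Adding -10 months to 2063-07-02 gives 2062-09-02.
29 days remain in March 2061 after the 2nd (31 − 2).
Full months from April 2061 through August 2062 contribute their day counts.
Then 2 days into September 2062.
Total: 29 + 30 + 31 + 30 + 31 + 31 + 30 + 31 + 30 + 31 + 31 + 28 + 31 + 30 + 31 + 30 + 31 + 31 + 2 = 549.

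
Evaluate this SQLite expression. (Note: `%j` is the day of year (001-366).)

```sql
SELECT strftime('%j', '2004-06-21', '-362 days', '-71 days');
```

First apply '-362 days', '-71 days': 2004-06-21 → 2003-04-15.
Day-of-year for 2003-04-15: days since 2003-01-01 inclusive = 105, zero-padded to 105.

105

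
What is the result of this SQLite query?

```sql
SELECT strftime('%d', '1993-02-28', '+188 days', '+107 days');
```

20

First apply '+188 days', '+107 days': 1993-02-28 → 1993-12-20.
`%d` extracts the 2-digit day of month: 20.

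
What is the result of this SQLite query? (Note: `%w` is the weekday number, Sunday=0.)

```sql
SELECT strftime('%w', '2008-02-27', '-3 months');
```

First apply '-3 months': 2008-02-27 → 2007-11-27.
2007-11-27 is a Tuesday; with Sunday=0 that is 2.

2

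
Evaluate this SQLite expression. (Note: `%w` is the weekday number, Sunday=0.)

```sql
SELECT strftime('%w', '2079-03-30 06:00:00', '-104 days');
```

First apply '-104 days': 2079-03-30 06:00:00 → 2078-12-16 06:00:00.
2078-12-16 is a Friday; with Sunday=0 that is 5.

5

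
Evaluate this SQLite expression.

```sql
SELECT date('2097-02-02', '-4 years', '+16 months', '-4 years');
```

2090-06-02

Adding -4 years to 2097-02-02 gives 2093-02-02.
Adding +16 months to 2093-02-02 gives 2094-06-02.
Adding -4 years to 2094-06-02 gives 2090-06-02.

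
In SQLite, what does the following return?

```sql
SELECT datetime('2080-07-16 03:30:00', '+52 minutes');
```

2080-07-16 04:22:00

+52 minutes from 2080-07-16 03:30:00 is 2080-07-16 04:22:00.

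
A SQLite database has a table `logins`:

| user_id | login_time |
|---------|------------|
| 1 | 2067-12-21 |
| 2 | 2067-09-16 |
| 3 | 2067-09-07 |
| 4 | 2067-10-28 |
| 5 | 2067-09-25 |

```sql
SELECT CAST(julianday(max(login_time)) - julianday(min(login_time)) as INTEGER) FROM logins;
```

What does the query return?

MIN = 2067-09-07, MAX = 2067-12-21.
23 days remain in September 2067 after the 7th (30 − 7).
October 2067: 31 days.
November 2067: 30 days.
Then 21 days into December 2067.
Total: 23 + 31 + 30 + 21 = 105.

105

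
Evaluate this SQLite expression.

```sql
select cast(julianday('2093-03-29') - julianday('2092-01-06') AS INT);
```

448

25 days remain in January 2092 after the 6th (31 − 6).
Full months from February 2092 through February 2093 contribute their day counts.
Then 29 days into March 2093.
Total: 25 + 29 + 31 + 30 + 31 + 30 + 31 + 31 + 30 + 31 + 30 + 31 + 31 + 28 + 29 = 448.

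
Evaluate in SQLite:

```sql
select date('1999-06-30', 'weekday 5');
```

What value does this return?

`weekday 5` advances to the next Friday; 1999-06-30 is a Wednesday, so it moves forward to 1999-07-02.

1999-07-02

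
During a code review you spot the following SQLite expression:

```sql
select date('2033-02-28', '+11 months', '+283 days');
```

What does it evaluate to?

Adding +11 months to 2033-02-28 gives 2034-01-28.
Applying '+283 days' to 2034-01-28: counting 283 days forward gives 2034-11-07.

2034-11-07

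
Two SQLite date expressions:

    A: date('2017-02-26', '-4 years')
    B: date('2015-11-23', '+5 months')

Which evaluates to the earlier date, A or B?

A

A = 2013-02-26.
B = 2016-04-23.
A is earlier.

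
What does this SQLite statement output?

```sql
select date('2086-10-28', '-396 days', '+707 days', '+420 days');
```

2088-10-28

Applying '-396 days' to 2086-10-28: counting 396 days back gives 2085-09-27.
Applying '+707 days' to 2085-09-27: counting 707 days forward gives 2087-09-04.
Applying '+420 days' to 2087-09-04: counting 420 days forward gives 2088-10-28.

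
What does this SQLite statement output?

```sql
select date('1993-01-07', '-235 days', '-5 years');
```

1987-05-17

Applying '-235 days' to 1993-01-07: counting 235 days back gives 1992-05-17.
Adding -5 years to 1992-05-17 gives 1987-05-17.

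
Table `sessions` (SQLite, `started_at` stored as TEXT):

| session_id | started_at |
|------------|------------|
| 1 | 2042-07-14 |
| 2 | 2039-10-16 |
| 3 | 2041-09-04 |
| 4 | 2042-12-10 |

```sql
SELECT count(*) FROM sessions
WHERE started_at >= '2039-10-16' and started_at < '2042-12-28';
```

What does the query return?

Rows in [2039-10-16, 2042-12-28): 2042-07-14, 2039-10-16, 2041-09-04, 2042-12-10 → 4 rows.

4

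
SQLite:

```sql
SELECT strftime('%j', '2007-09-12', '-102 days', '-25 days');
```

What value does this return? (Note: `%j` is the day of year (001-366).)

128

First apply '-102 days', '-25 days': 2007-09-12 → 2007-05-08.
Day-of-year for 2007-05-08: days since 2007-01-01 inclusive = 128, zero-padded to 128.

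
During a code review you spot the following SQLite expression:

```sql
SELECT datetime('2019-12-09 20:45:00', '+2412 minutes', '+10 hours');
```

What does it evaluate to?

2019-12-11 22:57:00

2412 minutes = 40h 12m; +2412 minutes from 2019-12-09 20:45:00 is 2019-12-11 12:57:00 (crosses midnight).
+10 hours from 2019-12-11 12:57:00 is 2019-12-11 22:57:00.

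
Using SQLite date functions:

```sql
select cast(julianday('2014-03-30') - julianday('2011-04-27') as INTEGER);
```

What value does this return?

1068

3 days remain in April 2011 after the 27th (30 − 27).
Full months from May 2011 through February 2014 contribute their day counts.
Then 30 days into March 2014.
Total: 3 + 31 + 30 + 31 + 31 + 30 + 31 + 30 + 31 + 31 + 29 + 31 + 30 + 31 + 30 + 31 + 31 + 30 + 31 + 30 + 31 + 31 + 28 + 31 + 30 + 31 + 30 + 31 + 31 + 30 + 31 + 30 + 31 + 31 + 28 + 30 = 1068.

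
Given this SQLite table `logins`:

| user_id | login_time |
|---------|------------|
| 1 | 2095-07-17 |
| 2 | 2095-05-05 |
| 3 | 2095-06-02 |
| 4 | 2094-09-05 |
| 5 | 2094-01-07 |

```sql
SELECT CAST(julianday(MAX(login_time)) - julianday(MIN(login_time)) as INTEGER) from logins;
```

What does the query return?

556

MIN = 2094-01-07, MAX = 2095-07-17.
24 days remain in January 2094 after the 7th (31 − 7).
Full months from February 2094 through June 2095 contribute their day counts.
Then 17 days into July 2095.
Total: 24 + 28 + 31 + 30 + 31 + 30 + 31 + 31 + 30 + 31 + 30 + 31 + 31 + 28 + 31 + 30 + 31 + 30 + 17 = 556.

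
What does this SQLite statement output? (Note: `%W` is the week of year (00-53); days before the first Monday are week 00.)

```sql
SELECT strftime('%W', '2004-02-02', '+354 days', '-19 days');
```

First apply '+354 days', '-19 days': 2004-02-02 → 2005-01-02.
2005-01-02 is a Sunday. SQLite's %W counts Mondays since the year started; the result is 00.

00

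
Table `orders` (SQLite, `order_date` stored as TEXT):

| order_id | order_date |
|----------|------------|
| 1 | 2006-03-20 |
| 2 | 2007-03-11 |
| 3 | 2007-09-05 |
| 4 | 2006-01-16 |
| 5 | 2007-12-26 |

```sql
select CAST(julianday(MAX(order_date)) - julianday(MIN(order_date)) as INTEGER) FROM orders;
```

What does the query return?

MIN = 2006-01-16, MAX = 2007-12-26.
15 days remain in January 2006 after the 16th (31 − 16).
Full months from February 2006 through November 2007 contribute their day counts.
Then 26 days into December 2007.
Total: 15 + 28 + 31 + 30 + 31 + 30 + 31 + 31 + 30 + 31 + 30 + 31 + 31 + 28 + 31 + 30 + 31 + 30 + 31 + 31 + 30 + 31 + 30 + 26 = 709.

709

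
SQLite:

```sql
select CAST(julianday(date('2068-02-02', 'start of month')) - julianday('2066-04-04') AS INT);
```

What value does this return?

668

`start of month` rewinds 2068-02-02 to 2068-02-01.
26 days remain in April 2066 after the 4th (30 − 4).
Full months from May 2066 through January 2068 contribute their day counts.
Then 1 day into February 2068.
Total: 26 + 31 + 30 + 31 + 31 + 30 + 31 + 30 + 31 + 31 + 28 + 31 + 30 + 31 + 30 + 31 + 31 + 30 + 31 + 30 + 31 + 31 + 1 = 668.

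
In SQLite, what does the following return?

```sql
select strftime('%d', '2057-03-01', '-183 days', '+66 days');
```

First apply '-183 days', '+66 days': 2057-03-01 → 2056-11-04.
`%d` extracts the 2-digit day of month: 04.

04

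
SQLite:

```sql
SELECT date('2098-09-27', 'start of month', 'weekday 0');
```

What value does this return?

2098-09-07

`start of month` rewinds 2098-09-27 to 2098-09-01.
`weekday 0` advances to the next Sunday; 2098-09-01 is a Monday, so it moves forward to 2098-09-07.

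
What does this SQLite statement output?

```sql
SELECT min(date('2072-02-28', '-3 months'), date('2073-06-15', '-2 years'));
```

2071-06-15

date('2072-02-28', '-3 months') → 2071-11-28.
date('2073-06-15', '-2 years') → 2071-06-15.
Earlier of the two is 2071-06-15.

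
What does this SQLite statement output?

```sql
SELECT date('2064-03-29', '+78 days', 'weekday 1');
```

2064-06-16

Applying '+78 days' to 2064-03-29: counting 78 days forward gives 2064-06-15.
`weekday 1` advances to the next Monday; 2064-06-15 is a Sunday, so it moves forward to 2064-06-16.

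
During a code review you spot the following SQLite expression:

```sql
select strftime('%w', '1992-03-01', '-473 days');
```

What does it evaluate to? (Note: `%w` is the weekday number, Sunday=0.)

3

First apply '-473 days': 1992-03-01 → 1990-11-14.
1990-11-14 is a Wednesday; with Sunday=0 that is 3.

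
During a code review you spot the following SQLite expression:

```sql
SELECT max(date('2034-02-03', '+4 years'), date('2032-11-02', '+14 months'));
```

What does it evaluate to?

2038-02-03

date('2034-02-03', '+4 years') → 2038-02-03.
date('2032-11-02', '+14 months') → 2034-01-02.
Later of the two is 2038-02-03.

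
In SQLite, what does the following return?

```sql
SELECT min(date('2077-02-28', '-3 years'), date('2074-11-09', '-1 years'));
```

2073-11-09

date('2077-02-28', '-3 years') → 2074-02-28.
date('2074-11-09', '-1 years') → 2073-11-09.
Earlier of the two is 2073-11-09.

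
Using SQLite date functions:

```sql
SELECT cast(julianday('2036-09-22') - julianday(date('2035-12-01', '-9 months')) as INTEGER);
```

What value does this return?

Adding -9 months to 2035-12-01 gives 2035-03-01.
30 days remain in March 2035 after the 1st (31 − 1).
Full months from April 2035 through August 2036 contribute their day counts.
Then 22 days into September 2036.
Total: 30 + 30 + 31 + 30 + 31 + 31 + 30 + 31 + 30 + 31 + 31 + 29 + 31 + 30 + 31 + 30 + 31 + 31 + 22 = 571.

571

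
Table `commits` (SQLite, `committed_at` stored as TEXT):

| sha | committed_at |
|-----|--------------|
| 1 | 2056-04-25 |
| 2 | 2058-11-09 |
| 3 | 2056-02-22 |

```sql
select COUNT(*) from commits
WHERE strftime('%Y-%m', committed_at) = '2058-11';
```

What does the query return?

1

Rows with year-month 2058-11: 2058-11-09 → 1.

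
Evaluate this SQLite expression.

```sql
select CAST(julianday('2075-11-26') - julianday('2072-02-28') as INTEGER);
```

1 day remains in February 2072 after the 28th (29 − 28).
Full months from March 2072 through October 2075 contribute their day counts.
Then 26 days into November 2075.
Total: 1 + 31 + 30 + 31 + 30 + 31 + 31 + 30 + 31 + 30 + 31 + 31 + 28 + 31 + 30 + 31 + 30 + 31 + 31 + 30 + 31 + 30 + 31 + 31 + 28 + 31 + 30 + 31 + 30 + 31 + 31 + 30 + 31 + 30 + 31 + 31 + 28 + 31 + 30 + 31 + 30 + 31 + 31 + 30 + 31 + 26 = 1367.

1367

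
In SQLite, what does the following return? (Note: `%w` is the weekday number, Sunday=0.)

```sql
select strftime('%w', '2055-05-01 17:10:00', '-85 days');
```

5

First apply '-85 days': 2055-05-01 17:10:00 → 2055-02-05 17:10:00.
2055-02-05 is a Friday; with Sunday=0 that is 5.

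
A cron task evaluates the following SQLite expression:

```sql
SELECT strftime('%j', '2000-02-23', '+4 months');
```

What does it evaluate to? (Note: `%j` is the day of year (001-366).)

175

First apply '+4 months': 2000-02-23 → 2000-06-23.
Day-of-year for 2000-06-23: days since 2000-01-01 inclusive = 175, zero-padded to 175.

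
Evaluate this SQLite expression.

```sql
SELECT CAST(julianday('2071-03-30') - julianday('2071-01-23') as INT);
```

66

8 days remain in January 2071 after the 23rd (31 − 23).
February 2071: 28 days.
Then 30 days into March 2071.
Total: 8 + 28 + 30 = 66.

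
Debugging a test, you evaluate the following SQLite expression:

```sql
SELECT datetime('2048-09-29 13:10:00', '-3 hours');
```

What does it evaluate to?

2048-09-29 10:10:00

-3 hours from 2048-09-29 13:10:00 is 2048-09-29 10:10:00.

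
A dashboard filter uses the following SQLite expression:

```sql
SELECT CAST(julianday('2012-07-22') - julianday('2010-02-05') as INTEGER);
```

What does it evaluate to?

23 days remain in February 2010 after the 5th (28 − 5).
Full months from March 2010 through June 2012 contribute their day counts.
Then 22 days into July 2012.
Total: 23 + 31 + 30 + 31 + 30 + 31 + 31 + 30 + 31 + 30 + 31 + 31 + 28 + 31 + 30 + 31 + 30 + 31 + 31 + 30 + 31 + 30 + 31 + 31 + 29 + 31 + 30 + 31 + 30 + 22 = 898.

898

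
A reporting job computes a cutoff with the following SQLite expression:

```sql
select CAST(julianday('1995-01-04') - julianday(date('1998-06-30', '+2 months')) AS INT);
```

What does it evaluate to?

Adding +2 months to 1998-06-30 gives 1998-08-30.
27 days remain in January 1995 after the 4th (31 − 4).
Full months from February 1995 through July 1998 contribute their day counts.
Then 30 days into August 1998.
Total: 27 + 28 + 31 + 30 + 31 + 30 + 31 + 31 + 30 + 31 + 30 + 31 + 31 + 29 + 31 + 30 + 31 + 30 + 31 + 31 + 30 + 31 + 30 + 31 + 31 + 28 + 31 + 30 + 31 + 30 + 31 + 31 + 30 + 31 + 30 + 31 + 31 + 28 + 31 + 30 + 31 + 30 + 31 + 30 = 1334.
The subtraction is earlier − later, so the result is −1334 → -1334.

-1334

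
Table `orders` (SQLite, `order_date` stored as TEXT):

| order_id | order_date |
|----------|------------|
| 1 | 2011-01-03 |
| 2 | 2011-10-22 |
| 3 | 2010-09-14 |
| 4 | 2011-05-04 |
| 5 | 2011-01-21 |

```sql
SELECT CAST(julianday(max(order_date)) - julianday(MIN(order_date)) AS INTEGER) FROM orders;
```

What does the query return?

403

MIN = 2010-09-14, MAX = 2011-10-22.
16 days remain in September 2010 after the 14th (30 − 14).
Full months from October 2010 through September 2011 contribute their day counts.
Then 22 days into October 2011.
Total: 16 + 31 + 30 + 31 + 31 + 28 + 31 + 30 + 31 + 30 + 31 + 31 + 30 + 22 = 403.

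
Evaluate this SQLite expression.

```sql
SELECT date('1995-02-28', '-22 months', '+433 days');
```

1994-07-05

Adding -22 months to 1995-02-28 gives 1993-04-28.
Applying '+433 days' to 1993-04-28: counting 433 days forward gives 1994-07-05.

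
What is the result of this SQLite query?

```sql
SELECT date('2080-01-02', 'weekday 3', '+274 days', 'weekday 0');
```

`weekday 3` advances to the next Wednesday; 2080-01-02 is a Tuesday, so it moves forward to 2080-01-03.
Applying '+274 days' to 2080-01-03: counting 274 days forward gives 2080-10-03.
`weekday 0` advances to the next Sunday; 2080-10-03 is a Thursday, so it moves forward to 2080-10-06.

2080-10-06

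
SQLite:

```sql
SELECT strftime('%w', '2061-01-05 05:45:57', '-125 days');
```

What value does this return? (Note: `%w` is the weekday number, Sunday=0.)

First apply '-125 days': 2061-01-05 05:45:57 → 2060-09-02 05:45:57.
2060-09-02 is a Thursday; with Sunday=0 that is 4.

4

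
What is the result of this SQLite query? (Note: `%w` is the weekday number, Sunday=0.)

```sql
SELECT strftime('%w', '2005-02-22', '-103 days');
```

4

First apply '-103 days': 2005-02-22 → 2004-11-11.
2004-11-11 is a Thursday; with Sunday=0 that is 4.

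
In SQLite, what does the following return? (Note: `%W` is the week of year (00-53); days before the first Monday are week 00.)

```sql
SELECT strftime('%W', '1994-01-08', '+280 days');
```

First apply '+280 days': 1994-01-08 → 1994-10-15.
1994-10-15 is a Saturday. SQLite's %W counts Mondays since the year started; the result is 41.

41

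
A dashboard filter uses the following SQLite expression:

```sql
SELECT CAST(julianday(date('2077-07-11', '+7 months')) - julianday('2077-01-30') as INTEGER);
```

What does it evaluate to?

377

Adding +7 months to 2077-07-11 gives 2078-02-11.
1 day remains in January 2077 after the 30th (31 − 30).
Full months from February 2077 through January 2078 contribute their day counts.
Then 11 days into February 2078.
Total: 1 + 28 + 31 + 30 + 31 + 30 + 31 + 31 + 30 + 31 + 30 + 31 + 31 + 11 = 377.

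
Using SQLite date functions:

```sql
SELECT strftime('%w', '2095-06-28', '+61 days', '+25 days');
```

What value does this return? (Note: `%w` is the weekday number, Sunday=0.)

First apply '+61 days', '+25 days': 2095-06-28 → 2095-09-22.
2095-09-22 is a Thursday; with Sunday=0 that is 4.

4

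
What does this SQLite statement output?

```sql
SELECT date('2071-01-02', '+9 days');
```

2071-01-11

Advancing 9 more days within January lands on 2071-01-11.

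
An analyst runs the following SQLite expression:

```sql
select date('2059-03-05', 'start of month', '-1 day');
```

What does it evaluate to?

2059-02-28

`start of month` rewinds 2059-03-05 to 2059-03-01.
Going back 1 day from 2059-03-01 reaches 2059-02-28 (last day of February, 28 days).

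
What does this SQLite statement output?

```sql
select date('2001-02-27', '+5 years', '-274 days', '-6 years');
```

Adding +5 years to 2001-02-27 gives 2006-02-27.
Applying '-274 days' to 2006-02-27: counting 274 days back gives 2005-05-29.
Adding -6 years to 2005-05-29 gives 1999-05-29.

1999-05-29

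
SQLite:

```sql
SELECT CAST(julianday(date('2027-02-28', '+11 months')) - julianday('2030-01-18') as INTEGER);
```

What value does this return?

-721

Adding +11 months to 2027-02-28 gives 2028-01-28.
3 days remain in January 2028 after the 28th (31 − 28).
Full months from February 2028 through December 2029 contribute their day counts.
Then 18 days into January 2030.
Total: 3 + 29 + 31 + 30 + 31 + 30 + 31 + 31 + 30 + 31 + 30 + 31 + 31 + 28 + 31 + 30 + 31 + 30 + 31 + 31 + 30 + 31 + 30 + 31 + 18 = 721.
The subtraction is earlier − later, so the result is −721 → -721.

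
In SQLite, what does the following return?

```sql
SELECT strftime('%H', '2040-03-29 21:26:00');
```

21

`%H` extracts the 2-digit hour (00-23): 21.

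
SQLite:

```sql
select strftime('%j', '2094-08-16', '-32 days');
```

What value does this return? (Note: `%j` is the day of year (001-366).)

First apply '-32 days': 2094-08-16 → 2094-07-15.
Day-of-year for 2094-07-15: days since 2094-01-01 inclusive = 196, zero-padded to 196.

196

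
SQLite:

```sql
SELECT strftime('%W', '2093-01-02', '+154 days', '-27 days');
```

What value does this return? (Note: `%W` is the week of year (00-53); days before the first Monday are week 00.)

First apply '+154 days', '-27 days': 2093-01-02 → 2093-05-09.
2093-05-09 is a Saturday. SQLite's %W counts Mondays since the year started; the result is 18.

18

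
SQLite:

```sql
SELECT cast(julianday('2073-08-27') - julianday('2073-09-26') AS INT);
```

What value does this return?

4 days remain in August 2073 after the 27th (31 − 27).
Then 26 days into September 2073.
Total: 4 + 26 = 30.
The subtraction is earlier − later, so the result is −30 → -30.

-30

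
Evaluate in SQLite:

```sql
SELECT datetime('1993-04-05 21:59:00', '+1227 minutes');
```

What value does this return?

1993-04-06 18:26:00

1227 minutes = 20h 27m; +1227 minutes from 1993-04-05 21:59:00 is 1993-04-06 18:26:00 (crosses midnight).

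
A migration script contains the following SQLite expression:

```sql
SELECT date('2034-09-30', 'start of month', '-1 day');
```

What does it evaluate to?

2034-08-31

`start of month` rewinds 2034-09-30 to 2034-09-01.
Going back 1 day from 2034-09-01 reaches 2034-08-31 (last day of August, 31 days).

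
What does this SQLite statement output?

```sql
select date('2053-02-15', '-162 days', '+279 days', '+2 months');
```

Applying '-162 days' to 2053-02-15: counting 162 days back gives 2052-09-06.
Applying '+279 days' to 2052-09-06: counting 279 days forward gives 2053-06-12.
Adding +2 months to 2053-06-12 gives 2053-08-12.

2053-08-12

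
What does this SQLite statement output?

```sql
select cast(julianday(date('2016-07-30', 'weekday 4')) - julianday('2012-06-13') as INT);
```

1513

`weekday 4` advances to the next Thursday; 2016-07-30 is a Saturday, so it moves forward to 2016-08-04.
17 days remain in June 2012 after the 13th (30 − 13).
Full months from July 2012 through July 2016 contribute their day counts.
Then 4 days into August 2016.
Total: 17 + 31 + 31 + 30 + 31 + 30 + 31 + 31 + 28 + 31 + 30 + 31 + 30 + 31 + 31 + 30 + 31 + 30 + 31 + 31 + 28 + 31 + 30 + 31 + 30 + 31 + 31 + 30 + 31 + 30 + 31 + 31 + 28 + 31 + 30 + 31 + 30 + 31 + 31 + 30 + 31 + 30 + 31 + 31 + 29 + 31 + 30 + 31 + 30 + 31 + 4 = 1513.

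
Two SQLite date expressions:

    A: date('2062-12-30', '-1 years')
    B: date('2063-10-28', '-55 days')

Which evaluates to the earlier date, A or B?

A

A = 2061-12-30.
B = 2063-09-03.
A is earlier.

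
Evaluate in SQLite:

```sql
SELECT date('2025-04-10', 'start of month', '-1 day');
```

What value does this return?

`start of month` rewinds 2025-04-10 to 2025-04-01.
Going back 1 day from 2025-04-01 reaches 2025-03-31 (last day of March, 31 days).

2025-03-31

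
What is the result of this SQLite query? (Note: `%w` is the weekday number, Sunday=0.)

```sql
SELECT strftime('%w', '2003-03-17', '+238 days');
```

1

First apply '+238 days': 2003-03-17 → 2003-11-10.
2003-11-10 is a Monday; with Sunday=0 that is 1.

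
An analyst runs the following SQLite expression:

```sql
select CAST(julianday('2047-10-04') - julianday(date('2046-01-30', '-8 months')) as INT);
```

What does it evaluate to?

Adding -8 months to 2046-01-30 gives 2045-05-30.
1 day remains in May 2045 after the 30th (31 − 30).
Full months from June 2045 through September 2047 contribute their day counts.
Then 4 days into October 2047.
Total: 1 + 30 + 31 + 31 + 30 + 31 + 30 + 31 + 31 + 28 + 31 + 30 + 31 + 30 + 31 + 31 + 30 + 31 + 30 + 31 + 31 + 28 + 31 + 30 + 31 + 30 + 31 + 31 + 30 + 4 = 857.

857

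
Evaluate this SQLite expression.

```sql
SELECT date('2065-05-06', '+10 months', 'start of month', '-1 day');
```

2066-02-28

Adding +10 months to 2065-05-06 gives 2066-03-06.
`start of month` rewinds 2066-03-06 to 2066-03-01.
Going back 1 day from 2066-03-01 reaches 2066-02-28 (last day of February, 28 days).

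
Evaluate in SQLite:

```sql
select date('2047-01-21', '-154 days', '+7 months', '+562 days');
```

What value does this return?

Applying '-154 days' to 2047-01-21: counting 154 days back gives 2046-08-20.
Adding +7 months to 2046-08-20 gives 2047-03-20.
Applying '+562 days' to 2047-03-20: counting 562 days forward gives 2048-10-02.

2048-10-02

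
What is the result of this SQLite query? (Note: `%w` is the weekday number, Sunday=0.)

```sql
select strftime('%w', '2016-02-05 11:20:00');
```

2016-02-05 is a Friday; with Sunday=0 that is 5.

5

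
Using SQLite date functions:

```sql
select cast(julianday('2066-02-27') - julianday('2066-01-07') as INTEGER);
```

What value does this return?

24 days remain in January 2066 after the 7th (31 − 7).
Then 27 days into February 2066.
Total: 24 + 27 = 51.

51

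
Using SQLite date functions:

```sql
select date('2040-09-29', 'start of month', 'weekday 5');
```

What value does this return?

2040-09-07

`start of month` rewinds 2040-09-29 to 2040-09-01.
`weekday 5` advances to the next Friday; 2040-09-01 is a Saturday, so it moves forward to 2040-09-07.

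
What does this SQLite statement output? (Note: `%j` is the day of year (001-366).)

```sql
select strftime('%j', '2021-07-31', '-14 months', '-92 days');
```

First apply '-14 months', '-92 days': 2021-07-31 → 2020-02-29.
Day-of-year for 2020-02-29: days since 2020-01-01 inclusive = 60, zero-padded to 060.

060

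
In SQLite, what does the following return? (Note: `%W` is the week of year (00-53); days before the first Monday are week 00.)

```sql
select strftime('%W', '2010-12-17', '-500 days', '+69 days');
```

First apply '-500 days', '+69 days': 2010-12-17 → 2009-10-12.
2009-10-12 is a Monday. SQLite's %W counts Mondays since the year started; the result is 41.

41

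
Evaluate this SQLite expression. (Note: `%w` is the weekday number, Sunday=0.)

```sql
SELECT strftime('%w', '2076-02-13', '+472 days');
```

0

First apply '+472 days': 2076-02-13 → 2077-05-30.
2077-05-30 is a Sunday; with Sunday=0 that is 0.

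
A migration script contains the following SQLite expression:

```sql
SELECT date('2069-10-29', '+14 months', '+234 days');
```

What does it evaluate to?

Adding +14 months to 2069-10-29 gives 2070-12-29.
Applying '+234 days' to 2070-12-29: counting 234 days forward gives 2071-08-20.

2071-08-20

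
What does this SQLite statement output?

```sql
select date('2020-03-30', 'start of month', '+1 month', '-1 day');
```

2020-03-31

`start of month` rewinds 2020-03-30 to 2020-03-01.
Adding +1 month to 2020-03-01 gives 2020-04-01.
Going back 1 day from 2020-04-01 reaches 2020-03-31 (last day of March, 31 days).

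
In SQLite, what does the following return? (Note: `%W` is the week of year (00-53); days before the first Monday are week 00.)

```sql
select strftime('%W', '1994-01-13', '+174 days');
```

27

First apply '+174 days': 1994-01-13 → 1994-07-06.
1994-07-06 is a Wednesday. SQLite's %W counts Mondays since the year started; the result is 27.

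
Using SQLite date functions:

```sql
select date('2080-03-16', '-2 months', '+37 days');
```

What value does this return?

Adding -2 months to 2080-03-16 gives 2080-01-16.
January 2080 has 31 days; 15 remain after the 16th, so 16 days reach 2080-02-01.
Advancing 21 more days within February lands on 2080-02-22.

2080-02-22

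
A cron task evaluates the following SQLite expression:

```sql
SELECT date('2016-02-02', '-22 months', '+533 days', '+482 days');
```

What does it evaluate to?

2017-01-11

Adding -22 months to 2016-02-02 gives 2014-04-02.
Applying '+533 days' to 2014-04-02: counting 533 days forward gives 2015-09-17.
Applying '+482 days' to 2015-09-17: counting 482 days forward gives 2017-01-11.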